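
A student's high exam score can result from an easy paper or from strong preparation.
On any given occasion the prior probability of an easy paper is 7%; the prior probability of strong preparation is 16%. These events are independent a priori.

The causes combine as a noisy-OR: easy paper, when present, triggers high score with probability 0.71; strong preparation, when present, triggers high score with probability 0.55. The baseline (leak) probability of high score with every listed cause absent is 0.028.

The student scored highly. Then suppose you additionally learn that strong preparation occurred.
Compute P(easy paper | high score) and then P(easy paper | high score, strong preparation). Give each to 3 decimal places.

Under noisy-OR, P(high score | causes) = 1 − (1−0.028)·∏(1−qᵢ) over the active causes.
P(high score) = 0.028*0.93*0.84 + 0.5626*0.93*0.16 + 0.71812*0.07*0.84 + 0.873154*0.07*0.16 = 0.021874 + 0.083715 + 0.042225 + 0.009779 = 0.157593
Restricting to configurations with easy paper present: 0.042225 + 0.009779 = 0.052004.
P(easy paper | high score) = 0.052004 / 0.157593 ≈ 0.330

With the extra evidence:
P(high score | strong preparation) = 0.5626·0.93 + 0.873154·0.07 = 0.523218 + 0.061121 = 0.584339
Of this, 0.061121 comes from 0.873154·0.07 (the easy paper=true cases).
Hence the posterior is 0.061121/0.584339 ≈ 0.105.
The drop from 0.330 to 0.105 is the explaining-away (discounting) effect.

P(easy paper | high score) ≈ 0.330; P(easy paper | high score, strong preparation) ≈ 0.105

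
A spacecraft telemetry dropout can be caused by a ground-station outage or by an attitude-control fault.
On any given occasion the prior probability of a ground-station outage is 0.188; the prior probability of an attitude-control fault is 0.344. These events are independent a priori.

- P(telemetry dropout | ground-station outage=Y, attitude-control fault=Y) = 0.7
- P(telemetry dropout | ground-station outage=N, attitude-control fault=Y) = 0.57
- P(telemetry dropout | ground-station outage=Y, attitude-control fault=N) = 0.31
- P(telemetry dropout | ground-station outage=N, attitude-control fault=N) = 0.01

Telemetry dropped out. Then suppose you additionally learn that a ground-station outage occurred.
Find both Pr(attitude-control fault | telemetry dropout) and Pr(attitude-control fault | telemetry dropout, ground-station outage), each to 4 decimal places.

Pr(attitude-control fault | telemetry dropout) ≈ 0.8244; Pr(attitude-control fault | telemetry dropout, ground-station outage) ≈ 0.5421

For the numerator, keep only attitude-control fault=true terms: 0.159217 + 0.045270 = 0.204487
Denominator P(telemetry dropout): 0.01*0.812*0.656 + 0.57*0.812*0.344 + 0.31*0.188*0.656 + 0.7*0.188*0.344 = 0.248046
P(attitude-control fault | telemetry dropout) = 0.204487/0.248046 ≈ 0.8244

Now condition on the additional information:
P(telemetry dropout | ground-station outage) = 0.31·0.656 + 0.7·0.344 = 0.203360 + 0.240800 = 0.444160
Restricting to configurations with attitude-control fault present: 0.7·0.344 = 0.240800.
Hence the posterior is 0.240800/0.444160 ≈ 0.5421.
The drop from 0.8244 to 0.5421 is the explaining-away (discounting) effect.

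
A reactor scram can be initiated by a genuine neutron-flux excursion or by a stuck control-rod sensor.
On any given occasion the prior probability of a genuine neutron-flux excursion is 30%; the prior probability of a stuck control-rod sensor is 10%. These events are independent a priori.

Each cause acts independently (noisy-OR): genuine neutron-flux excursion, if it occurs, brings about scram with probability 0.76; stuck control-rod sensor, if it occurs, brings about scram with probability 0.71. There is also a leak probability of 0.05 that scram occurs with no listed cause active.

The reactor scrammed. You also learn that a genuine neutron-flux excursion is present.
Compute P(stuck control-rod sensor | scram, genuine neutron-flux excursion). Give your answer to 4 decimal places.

Under noisy-OR, P(scram | causes) = 1 − (1−0.05)·∏(1−qᵢ) over the active causes.
P(scram | genuine neutron-flux excursion) = 0.772×0.9 + 0.93388×0.1 = 0.694800 + 0.093388 = 0.788188
Restricting to configurations with stuck control-rod sensor present: 0.93388×0.1 = 0.093388.
P(stuck control-rod sensor | scram, genuine neutron-flux excursion) = 0.093388 / 0.788188 ≈ 0.1185

P(stuck control-rod sensor | scram, genuine neutron-flux excursion) ≈ 0.1185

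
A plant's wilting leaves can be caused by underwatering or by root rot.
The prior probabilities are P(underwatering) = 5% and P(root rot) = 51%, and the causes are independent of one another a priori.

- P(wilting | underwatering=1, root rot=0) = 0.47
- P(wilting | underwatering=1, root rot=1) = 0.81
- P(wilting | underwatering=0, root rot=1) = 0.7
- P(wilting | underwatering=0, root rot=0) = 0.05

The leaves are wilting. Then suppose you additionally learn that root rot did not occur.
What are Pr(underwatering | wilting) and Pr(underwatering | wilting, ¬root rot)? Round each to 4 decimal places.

P(wilting) = 0.05*0.95*0.49 + 0.7*0.95*0.51 + 0.47*0.05*0.49 + 0.81*0.05*0.51 = 0.023275 + 0.339150 + 0.011515 + 0.020655 = 0.394595
The underwatering-present share is 0.011515 + 0.020655 = 0.032170.
So P(underwatering | wilting) = 0.032170/0.394595 ≈ 0.0815.

Now condition on the additional information:
P(wilting | ¬root rot) = 0.05·0.95 + 0.47·0.05 = 0.047500 + 0.023500 = 0.071000
The underwatering-present share is 0.47·0.05 = 0.023500.
Hence the posterior is 0.023500/0.071000 ≈ 0.3310.
With root rot excluded, underwatering must carry more of the explanatory weight for the wilting.

Pr(underwatering | wilting) ≈ 0.0815; Pr(underwatering | wilting, ¬root rot) ≈ 0.3310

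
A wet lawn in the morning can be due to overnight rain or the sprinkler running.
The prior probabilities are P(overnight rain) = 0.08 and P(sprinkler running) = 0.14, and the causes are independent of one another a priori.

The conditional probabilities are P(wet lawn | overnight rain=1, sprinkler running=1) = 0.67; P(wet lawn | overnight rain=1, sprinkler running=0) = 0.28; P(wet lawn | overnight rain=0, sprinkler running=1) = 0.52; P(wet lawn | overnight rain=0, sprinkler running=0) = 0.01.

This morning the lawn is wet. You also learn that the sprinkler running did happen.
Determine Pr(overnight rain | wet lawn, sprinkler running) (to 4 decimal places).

Pr(overnight rain | wet lawn, sprinkler running) ≈ 0.1008

P(wet lawn | sprinkler running) = 0.52*0.92 + 0.67*0.08 = 0.478400 + 0.053600 = 0.532000
Of this, 0.053600 comes from 0.67*0.08 (the overnight rain=true cases).
So P(overnight rain | wet lawn, sprinkler running) = 0.053600/0.532000 ≈ 0.1008.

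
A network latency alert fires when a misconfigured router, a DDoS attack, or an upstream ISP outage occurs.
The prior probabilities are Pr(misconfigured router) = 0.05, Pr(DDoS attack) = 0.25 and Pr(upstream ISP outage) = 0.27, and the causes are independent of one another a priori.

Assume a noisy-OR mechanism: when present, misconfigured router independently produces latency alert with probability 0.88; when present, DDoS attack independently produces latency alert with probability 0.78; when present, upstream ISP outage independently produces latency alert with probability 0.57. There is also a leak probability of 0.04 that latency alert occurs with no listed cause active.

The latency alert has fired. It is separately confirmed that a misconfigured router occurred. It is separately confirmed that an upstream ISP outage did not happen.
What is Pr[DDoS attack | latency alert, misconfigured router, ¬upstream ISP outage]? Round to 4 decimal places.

Pr[DDoS attack | latency alert, misconfigured router, ¬upstream ISP outage] ≈ 0.2686

Under noisy-OR, P(latency alert | causes) = 1 − (1−0.04)·∏(1−qᵢ) over the active causes.
Enumerate both values of DDoS attack and weight by the priors:
  P(latency alert | misconfigured router, ¬upstream ISP outage) = 0.8848*0.75 + 0.974656*0.25
        = 0.663600 + 0.243664 = 0.907264
The terms with DDoS attack present sum to 0.243664, so
  P(DDoS attack | latency alert, misconfigured router, ¬upstream ISP outage) = 0.243664 / 0.907264 ≈ 0.2686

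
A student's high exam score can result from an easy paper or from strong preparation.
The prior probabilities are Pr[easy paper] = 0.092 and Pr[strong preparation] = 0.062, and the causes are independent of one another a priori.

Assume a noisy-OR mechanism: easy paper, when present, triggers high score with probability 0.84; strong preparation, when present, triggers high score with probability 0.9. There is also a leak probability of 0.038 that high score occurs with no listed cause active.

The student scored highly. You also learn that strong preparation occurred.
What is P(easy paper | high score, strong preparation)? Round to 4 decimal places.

Under noisy-OR, P(high score | causes) = 1 − (1−0.038)·∏(1−qᵢ) over the active causes.
Weight on easy paper=true, given the evidence: 0.984608×0.092 = 0.090584
The normalizing constant is 0.9038×0.908 + 0.984608×0.092 = 0.911234
P(easy paper | high score, strong preparation) = 0.090584/0.911234 ≈ 0.0994

P(easy paper | high score, strong preparation) ≈ 0.0994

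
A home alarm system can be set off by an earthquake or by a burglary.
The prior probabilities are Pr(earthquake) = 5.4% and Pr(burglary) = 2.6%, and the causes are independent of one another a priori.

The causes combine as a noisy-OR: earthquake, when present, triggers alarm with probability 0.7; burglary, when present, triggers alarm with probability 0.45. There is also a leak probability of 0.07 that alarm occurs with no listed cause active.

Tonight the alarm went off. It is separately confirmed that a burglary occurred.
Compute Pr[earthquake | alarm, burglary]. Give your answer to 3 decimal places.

Pr[earthquake | alarm, burglary] ≈ 0.090

Under noisy-OR, P(alarm | causes) = 1 − (1−0.07)·∏(1−qᵢ) over the active causes.
Numerator (weight on configurations with earthquake): 0.84655·0.054 = 0.045714
The normalizing constant is 0.4885·0.946 + 0.84655·0.054 = 0.507835
P(earthquake | alarm, burglary) = 0.045714/0.507835 ≈ 0.090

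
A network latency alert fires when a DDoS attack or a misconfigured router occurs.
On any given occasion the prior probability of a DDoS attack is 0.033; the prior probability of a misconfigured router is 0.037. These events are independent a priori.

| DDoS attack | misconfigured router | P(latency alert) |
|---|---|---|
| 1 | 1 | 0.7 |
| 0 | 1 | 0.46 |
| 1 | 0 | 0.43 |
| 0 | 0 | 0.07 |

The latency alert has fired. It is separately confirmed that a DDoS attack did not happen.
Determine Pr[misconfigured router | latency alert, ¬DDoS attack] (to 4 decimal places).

P(latency alert | ¬DDoS attack) = 0.07×0.963 + 0.46×0.037 = 0.067410 + 0.017020 = 0.084430
The misconfigured router-present share is 0.46×0.037 = 0.017020.
P(misconfigured router | latency alert, ¬DDoS attack) = 0.017020 / 0.084430 ≈ 0.2016

Pr[misconfigured router | latency alert, ¬DDoS attack] ≈ 0.2016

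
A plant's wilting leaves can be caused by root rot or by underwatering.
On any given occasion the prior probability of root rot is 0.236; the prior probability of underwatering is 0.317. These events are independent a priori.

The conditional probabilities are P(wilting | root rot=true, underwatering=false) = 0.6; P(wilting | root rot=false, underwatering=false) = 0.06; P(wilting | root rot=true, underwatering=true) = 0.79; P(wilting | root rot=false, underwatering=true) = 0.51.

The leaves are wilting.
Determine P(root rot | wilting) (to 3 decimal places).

P(root rot | wilting) ≈ 0.502

By total probability over the 4 (root rot, underwatering) configurations:
  P(wilting) = 0.06×0.764×0.683 + 0.51×0.764×0.317 + 0.6×0.236×0.683 + 0.79×0.236×0.317
        = 0.031309 + 0.123516 + 0.096713 + 0.059101 = 0.310639
The terms with root rot present sum to 0.155814, so
  P(root rot | wilting) = 0.155814 / 0.310639 ≈ 0.502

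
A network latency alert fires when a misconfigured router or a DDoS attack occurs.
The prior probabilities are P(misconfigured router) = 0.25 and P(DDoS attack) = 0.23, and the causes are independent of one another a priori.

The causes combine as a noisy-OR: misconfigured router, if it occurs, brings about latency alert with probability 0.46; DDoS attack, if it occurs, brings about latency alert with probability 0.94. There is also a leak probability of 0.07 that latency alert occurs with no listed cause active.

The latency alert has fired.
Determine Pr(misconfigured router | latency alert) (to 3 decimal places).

Pr(misconfigured router | latency alert) ≈ 0.427

Under noisy-OR, P(latency alert | causes) = 1 − (1−0.07)·∏(1−qᵢ) over the active causes.
For the numerator, keep only misconfigured router=true terms: 0.095827 + 0.055767 = 0.151594
The normalizing constant is 0.07·0.75·0.77 + 0.9442·0.75·0.23 + 0.4978·0.25·0.77 + 0.969868·0.25·0.23 = 0.354894
Posterior = 0.151594 / 0.354894 ≈ 0.427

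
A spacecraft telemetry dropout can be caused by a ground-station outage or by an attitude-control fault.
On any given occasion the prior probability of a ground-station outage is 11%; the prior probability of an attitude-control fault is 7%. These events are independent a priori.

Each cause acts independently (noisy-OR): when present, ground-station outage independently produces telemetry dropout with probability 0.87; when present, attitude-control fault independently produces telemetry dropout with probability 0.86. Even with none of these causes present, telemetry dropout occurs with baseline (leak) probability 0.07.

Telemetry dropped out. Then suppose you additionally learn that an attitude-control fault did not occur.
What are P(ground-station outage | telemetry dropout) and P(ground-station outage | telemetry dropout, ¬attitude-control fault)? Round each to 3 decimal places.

P(ground-station outage | telemetry dropout) ≈ 0.465; P(ground-station outage | telemetry dropout, ¬attitude-control fault) ≈ 0.608

Under noisy-OR, P(telemetry dropout | causes) = 1 − (1−0.07)·∏(1−qᵢ) over the active causes.
Numerator (weight on configurations with ground-station outage): 0.089932 + 0.007570 = 0.097502
The normalizing constant is 0.07*0.89*0.93 + 0.8698*0.89*0.07 + 0.8791*0.11*0.93 + 0.983074*0.11*0.07 = 0.209630
P(ground-station outage | telemetry dropout) = 0.097502/0.209630 ≈ 0.465

With the extra evidence:
Weight on ground-station outage=true, given the evidence: 0.8791*0.11 = 0.096701
Normalizer over all consistent configurations: 0.07*0.89 + 0.8791*0.11 = 0.159001
P(ground-station outage | telemetry dropout, ¬attitude-control fault) = 0.096701/0.159001 ≈ 0.608
Ruling out attitude-control fault raises the posterior on ground-station outage — the flip side of explaining away.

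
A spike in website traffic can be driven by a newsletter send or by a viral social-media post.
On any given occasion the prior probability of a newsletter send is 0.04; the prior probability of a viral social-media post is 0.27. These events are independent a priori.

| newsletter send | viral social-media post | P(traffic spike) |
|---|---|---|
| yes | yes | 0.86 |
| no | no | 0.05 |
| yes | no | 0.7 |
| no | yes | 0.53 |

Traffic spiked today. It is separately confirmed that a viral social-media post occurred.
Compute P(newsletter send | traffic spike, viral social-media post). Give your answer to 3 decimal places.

P(newsletter send | traffic spike, viral social-media post) ≈ 0.063

Enumerate both values of newsletter send and weight by the priors:
  P(traffic spike | viral social-media post) = 0.53*0.96 + 0.86*0.04
        = 0.508800 + 0.034400 = 0.543200
The terms with newsletter send present sum to 0.034400, so
  P(newsletter send | traffic spike, viral social-media post) = 0.034400 / 0.543200 ≈ 0.063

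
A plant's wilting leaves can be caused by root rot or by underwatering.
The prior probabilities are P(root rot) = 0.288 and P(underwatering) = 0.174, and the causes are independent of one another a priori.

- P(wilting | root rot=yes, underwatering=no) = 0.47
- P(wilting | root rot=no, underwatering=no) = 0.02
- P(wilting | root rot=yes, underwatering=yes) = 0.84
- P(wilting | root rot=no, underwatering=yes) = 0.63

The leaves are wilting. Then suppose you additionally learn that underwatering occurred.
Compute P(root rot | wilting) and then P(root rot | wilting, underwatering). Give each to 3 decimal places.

Weight on root rot=true, given the evidence: 0.111807 + 0.042094 = 0.153901
Normalizer over all consistent configurations: 0.02×0.712×0.826 + 0.63×0.712×0.174 + 0.47×0.288×0.826 + 0.84×0.288×0.174 = 0.243712
Posterior = 0.153901 / 0.243712 ≈ 0.631

Now also conditioning on underwatering=true:
P(wilting | underwatering) = 0.63·0.712 + 0.84·0.288 = 0.448560 + 0.241920 = 0.690480
Of this, 0.241920 comes from 0.84·0.288 (the root rot=true cases).
P(root rot | wilting, underwatering) = 0.241920 / 0.690480 ≈ 0.350
The drop from 0.631 to 0.350 is the explaining-away (discounting) effect.

P(root rot | wilting) ≈ 0.631; P(root rot | wilting, underwatering) ≈ 0.350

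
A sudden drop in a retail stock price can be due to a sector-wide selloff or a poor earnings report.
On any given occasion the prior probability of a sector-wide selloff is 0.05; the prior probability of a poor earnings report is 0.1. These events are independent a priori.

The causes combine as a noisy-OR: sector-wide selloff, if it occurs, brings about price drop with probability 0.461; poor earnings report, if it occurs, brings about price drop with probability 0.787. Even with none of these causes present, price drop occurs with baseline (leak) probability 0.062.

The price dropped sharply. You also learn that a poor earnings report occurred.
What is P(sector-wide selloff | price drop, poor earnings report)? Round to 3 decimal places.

P(sector-wide selloff | price drop, poor earnings report) ≈ 0.055

Under noisy-OR, P(price drop | causes) = 1 − (1−0.062)·∏(1−qᵢ) over the active causes.
For the numerator, keep only sector-wide selloff=true terms: 0.892311·0.05 = 0.044616
Denominator P(price drop | poor earnings report): 0.800206·0.95 + 0.892311·0.05 = 0.804812
P(sector-wide selloff | price drop, poor earnings report) = 0.044616/0.804812 ≈ 0.055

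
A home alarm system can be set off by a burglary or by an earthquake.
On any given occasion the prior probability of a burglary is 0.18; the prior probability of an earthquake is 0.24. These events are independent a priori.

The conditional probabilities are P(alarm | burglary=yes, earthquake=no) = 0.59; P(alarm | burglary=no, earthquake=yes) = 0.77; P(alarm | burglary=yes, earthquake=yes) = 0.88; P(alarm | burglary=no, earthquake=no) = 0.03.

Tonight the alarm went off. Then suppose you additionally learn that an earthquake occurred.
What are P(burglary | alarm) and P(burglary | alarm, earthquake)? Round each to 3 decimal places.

Sum P(alarm|·) weighted by the priors over the 4 (burglary, earthquake) configurations:
  P(alarm) = 0.03*0.82*0.76 + 0.77*0.82*0.24 + 0.59*0.18*0.76 + 0.88*0.18*0.24
        = 0.018696 + 0.151536 + 0.080712 + 0.038016 = 0.288960
Keeping only the burglary-present terms gives 0.118728, so
  P(burglary | alarm) = 0.118728 / 0.288960 ≈ 0.411

With the extra evidence:
By total probability over both values of burglary:
  P(alarm | earthquake) = 0.77×0.82 + 0.88×0.18
        = 0.631400 + 0.158400 = 0.789800
Keeping only the burglary-present terms gives 0.158400, so
  P(burglary | alarm, earthquake) = 0.158400 / 0.789800 ≈ 0.201

P(burglary | alarm) ≈ 0.411; P(burglary | alarm, earthquake) ≈ 0.201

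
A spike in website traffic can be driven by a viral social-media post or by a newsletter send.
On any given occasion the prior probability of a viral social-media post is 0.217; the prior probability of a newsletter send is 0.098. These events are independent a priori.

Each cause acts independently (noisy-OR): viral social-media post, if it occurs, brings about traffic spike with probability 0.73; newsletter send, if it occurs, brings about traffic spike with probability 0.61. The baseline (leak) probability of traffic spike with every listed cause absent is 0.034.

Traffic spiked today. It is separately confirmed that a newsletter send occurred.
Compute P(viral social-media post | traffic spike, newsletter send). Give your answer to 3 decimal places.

Under noisy-OR, P(traffic spike | causes) = 1 − (1−0.034)·∏(1−qᵢ) over the active causes.
Sum P(traffic spike|·) weighted by the priors over both values of viral social-media post:
  P(traffic spike | newsletter send) = 0.62326·0.783 + 0.89828·0.217
        = 0.488013 + 0.194927 = 0.682940
Configurations with viral social-media post contribute 0.194927, so
  P(viral social-media post | traffic spike, newsletter send) = 0.194927 / 0.682940 ≈ 0.285

P(viral social-media post | traffic spike, newsletter send) ≈ 0.285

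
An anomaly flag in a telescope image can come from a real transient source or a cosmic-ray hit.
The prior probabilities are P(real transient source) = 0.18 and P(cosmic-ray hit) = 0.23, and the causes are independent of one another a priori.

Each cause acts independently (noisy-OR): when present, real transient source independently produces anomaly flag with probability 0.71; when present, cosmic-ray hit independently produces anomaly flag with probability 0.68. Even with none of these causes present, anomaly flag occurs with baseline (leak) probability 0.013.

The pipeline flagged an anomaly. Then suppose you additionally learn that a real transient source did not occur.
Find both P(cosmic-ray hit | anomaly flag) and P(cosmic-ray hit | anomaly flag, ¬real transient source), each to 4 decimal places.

P(cosmic-ray hit | anomaly flag) ≈ 0.6087; P(cosmic-ray hit | anomaly flag, ¬real transient source) ≈ 0.9402

Under noisy-OR, P(anomaly flag | causes) = 1 − (1−0.013)·∏(1−qᵢ) over the active causes.
Numerator (weight on configurations with cosmic-ray hit): 0.129033 + 0.037608 = 0.166641
Normalizer over all consistent configurations: 0.013×0.82×0.77 + 0.68416×0.82×0.23 + 0.71377×0.18×0.77 + 0.908406×0.18×0.23 = 0.273778
Posterior = 0.166641 / 0.273778 ≈ 0.6087

Now also conditioning on real transient source≠true:
Sum P(anomaly flag|·) weighted by the priors over both values of cosmic-ray hit:
  P(anomaly flag | ¬real transient source) = 0.013*0.77 + 0.68416*0.23
        = 0.010010 + 0.157357 = 0.167367
The terms with cosmic-ray hit present sum to 0.157357, so
  P(cosmic-ray hit | anomaly flag, ¬real transient source) = 0.157357 / 0.167367 ≈ 0.9402
With real transient source excluded, cosmic-ray hit must carry more of the explanatory weight for the anomaly flag.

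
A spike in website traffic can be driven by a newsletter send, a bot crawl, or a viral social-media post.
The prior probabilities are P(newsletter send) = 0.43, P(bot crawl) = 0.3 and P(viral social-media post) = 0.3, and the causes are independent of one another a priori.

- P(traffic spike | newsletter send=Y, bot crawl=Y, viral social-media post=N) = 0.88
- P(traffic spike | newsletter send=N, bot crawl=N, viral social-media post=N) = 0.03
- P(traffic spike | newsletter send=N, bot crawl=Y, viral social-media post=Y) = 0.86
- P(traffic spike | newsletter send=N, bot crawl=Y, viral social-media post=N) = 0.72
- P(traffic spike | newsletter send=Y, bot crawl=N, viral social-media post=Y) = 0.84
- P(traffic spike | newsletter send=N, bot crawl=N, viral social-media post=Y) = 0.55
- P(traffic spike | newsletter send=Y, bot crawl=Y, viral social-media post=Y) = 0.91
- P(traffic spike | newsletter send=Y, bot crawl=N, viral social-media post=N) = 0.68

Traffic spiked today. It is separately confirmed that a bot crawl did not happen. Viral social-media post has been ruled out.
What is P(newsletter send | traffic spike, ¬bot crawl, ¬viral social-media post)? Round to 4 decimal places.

Numerator (weight on configurations with newsletter send): 0.68·0.43 = 0.292400
The normalizing constant is 0.03·0.57 + 0.68·0.43 = 0.309500
P(newsletter send | traffic spike, ¬bot crawl, ¬viral social-media post) = 0.292400/0.309500 ≈ 0.9447

P(newsletter send | traffic spike, ¬bot crawl, ¬viral social-media post) ≈ 0.9447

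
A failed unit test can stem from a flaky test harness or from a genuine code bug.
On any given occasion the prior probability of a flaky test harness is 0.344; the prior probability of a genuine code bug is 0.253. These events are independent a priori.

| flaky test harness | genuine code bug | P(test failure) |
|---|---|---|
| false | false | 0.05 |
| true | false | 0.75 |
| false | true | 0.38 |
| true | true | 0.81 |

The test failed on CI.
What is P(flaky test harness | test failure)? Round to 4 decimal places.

P(flaky test harness | test failure) ≈ 0.7504

Enumerate the 4 (flaky test harness, genuine code bug) configurations and weight by the priors:
  P(test failure) = 0.05·0.656·0.747 + 0.38·0.656·0.253 + 0.75·0.344·0.747 + 0.81·0.344·0.253
        = 0.024502 + 0.063068 + 0.192726 + 0.070496 = 0.350792
Keeping only the flaky test harness-present terms gives 0.263222, so
  P(flaky test harness | test failure) = 0.263222 / 0.350792 ≈ 0.7504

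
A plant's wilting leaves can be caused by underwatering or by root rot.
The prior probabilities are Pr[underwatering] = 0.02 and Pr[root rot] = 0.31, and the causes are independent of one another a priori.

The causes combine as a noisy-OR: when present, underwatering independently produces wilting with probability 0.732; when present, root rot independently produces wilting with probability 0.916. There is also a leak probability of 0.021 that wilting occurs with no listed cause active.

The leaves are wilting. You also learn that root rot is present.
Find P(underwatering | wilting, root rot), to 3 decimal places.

Under noisy-OR, P(wilting | causes) = 1 − (1−0.021)·∏(1−qᵢ) over the active causes.
P(wilting | root rot) = 0.917764×0.98 + 0.977961×0.02 = 0.899409 + 0.019559 = 0.918968
Restricting to configurations with underwatering present: 0.977961×0.02 = 0.019559.
Hence the posterior is 0.019559/0.918968 ≈ 0.021.

P(underwatering | wilting, root rot) ≈ 0.021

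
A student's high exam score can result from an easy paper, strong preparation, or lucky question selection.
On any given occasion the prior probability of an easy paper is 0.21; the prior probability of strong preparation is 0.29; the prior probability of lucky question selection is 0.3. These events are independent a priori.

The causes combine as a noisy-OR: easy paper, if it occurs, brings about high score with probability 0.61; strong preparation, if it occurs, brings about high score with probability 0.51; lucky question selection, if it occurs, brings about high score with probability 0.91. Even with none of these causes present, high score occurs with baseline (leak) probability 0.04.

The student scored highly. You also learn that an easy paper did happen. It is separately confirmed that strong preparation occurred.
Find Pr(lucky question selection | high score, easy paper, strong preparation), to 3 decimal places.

Pr(lucky question selection | high score, easy paper, strong preparation) ≈ 0.340

Under noisy-OR, P(high score | causes) = 1 − (1−0.04)·∏(1−qᵢ) over the active causes.
For the numerator, keep only lucky question selection=true terms: 0.983489×0.3 = 0.295047
Denominator P(high score | easy paper, strong preparation): 0.816544×0.7 + 0.983489×0.3 = 0.866628
P(lucky question selection | high score, easy paper, strong preparation) = 0.295047/0.866628 ≈ 0.340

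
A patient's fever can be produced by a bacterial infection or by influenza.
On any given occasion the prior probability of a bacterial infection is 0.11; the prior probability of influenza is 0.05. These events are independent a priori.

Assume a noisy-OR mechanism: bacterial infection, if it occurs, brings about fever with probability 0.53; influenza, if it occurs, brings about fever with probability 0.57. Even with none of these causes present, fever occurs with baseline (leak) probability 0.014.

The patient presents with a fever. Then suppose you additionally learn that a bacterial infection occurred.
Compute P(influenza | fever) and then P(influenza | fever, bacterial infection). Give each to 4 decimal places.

P(influenza | fever) ≈ 0.3067; P(influenza | fever, bacterial infection) ≈ 0.0728

Under noisy-OR, P(fever | causes) = 1 − (1−0.014)·∏(1−qᵢ) over the active causes.
Enumerate the 4 (bacterial infection, influenza) configurations and weight by the priors:
  P(fever) = 0.014·0.89·0.95 + 0.57602·0.89·0.05 + 0.53658·0.11·0.95 + 0.800729·0.11·0.05
        = 0.011837 + 0.025633 + 0.056073 + 0.004404 = 0.097947
Configurations with influenza contribute 0.030037, so
  P(influenza | fever) = 0.030037 / 0.097947 ≈ 0.3067

With the extra evidence:
P(fever | bacterial infection) = 0.53658*0.95 + 0.800729*0.05 = 0.509751 + 0.040036 = 0.549787
Restricting to configurations with influenza present: 0.800729*0.05 = 0.040036.
So P(influenza | fever, bacterial infection) = 0.040036/0.549787 ≈ 0.0728.
— bacterial infection explains away the evidence for influenza.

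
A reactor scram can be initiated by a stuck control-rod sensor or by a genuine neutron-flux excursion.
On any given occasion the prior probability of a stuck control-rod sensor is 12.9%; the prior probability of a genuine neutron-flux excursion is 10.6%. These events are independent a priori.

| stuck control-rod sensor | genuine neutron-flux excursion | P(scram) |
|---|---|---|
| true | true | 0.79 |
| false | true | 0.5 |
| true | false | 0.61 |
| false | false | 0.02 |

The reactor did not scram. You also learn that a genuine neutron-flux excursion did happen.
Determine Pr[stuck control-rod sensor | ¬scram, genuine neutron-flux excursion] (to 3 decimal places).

Pr[stuck control-rod sensor | ¬scram, genuine neutron-flux excursion] ≈ 0.059

Sum P(¬scram|·) weighted by the priors over both values of stuck control-rod sensor:
  P(¬scram | genuine neutron-flux excursion) = 0.5·0.871 + 0.21·0.129
        = 0.435500 + 0.027090 = 0.462590
Configurations with stuck control-rod sensor contribute 0.027090, so
  P(stuck control-rod sensor | ¬scram, genuine neutron-flux excursion) = 0.027090 / 0.462590 ≈ 0.059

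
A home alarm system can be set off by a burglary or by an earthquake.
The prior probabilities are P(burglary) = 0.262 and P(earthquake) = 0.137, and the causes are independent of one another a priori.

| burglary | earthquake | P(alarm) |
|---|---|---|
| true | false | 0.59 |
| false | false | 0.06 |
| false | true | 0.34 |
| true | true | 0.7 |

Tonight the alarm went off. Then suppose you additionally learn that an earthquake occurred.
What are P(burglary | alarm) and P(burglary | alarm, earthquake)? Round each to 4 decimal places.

Numerator (weight on configurations with burglary): 0.133403 + 0.025126 = 0.158529
Normalizer over all consistent configurations: 0.06×0.738×0.863 + 0.34×0.738×0.137 + 0.59×0.262×0.863 + 0.7×0.262×0.137 = 0.231119
P(burglary | alarm) = 0.158529/0.231119 ≈ 0.6859

With the extra evidence:
Weight on burglary=true, given the evidence: 0.7*0.262 = 0.183400
The normalizing constant is 0.34*0.738 + 0.7*0.262 = 0.434320
P(burglary | alarm, earthquake) = 0.183400/0.434320 ≈ 0.4223
This is intercausal reasoning (explaining away): once earthquake accounts for the alarm, burglary becomes less likely.

P(burglary | alarm) ≈ 0.6859; P(burglary | alarm, earthquake) ≈ 0.4223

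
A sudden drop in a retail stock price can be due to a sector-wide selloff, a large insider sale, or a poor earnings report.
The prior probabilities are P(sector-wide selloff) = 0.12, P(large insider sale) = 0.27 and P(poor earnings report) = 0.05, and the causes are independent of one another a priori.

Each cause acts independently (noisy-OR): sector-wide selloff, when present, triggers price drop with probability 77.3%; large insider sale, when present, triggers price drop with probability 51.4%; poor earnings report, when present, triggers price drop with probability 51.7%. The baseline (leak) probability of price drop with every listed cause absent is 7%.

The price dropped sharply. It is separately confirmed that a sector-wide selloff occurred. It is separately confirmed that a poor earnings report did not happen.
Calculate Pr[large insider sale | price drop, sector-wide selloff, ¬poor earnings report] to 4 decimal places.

Pr[large insider sale | price drop, sector-wide selloff, ¬poor earnings report] ≈ 0.2961

Under noisy-OR, P(price drop | causes) = 1 − (1−0.07)·∏(1−qᵢ) over the active causes.
Sum P(price drop|·) weighted by the priors over both values of large insider sale:
  P(price drop | sector-wide selloff, ¬poor earnings report) = 0.78889·0.73 + 0.897401·0.27
        = 0.575890 + 0.242298 = 0.818188
Configurations with large insider sale contribute 0.242298, so
  P(large insider sale | price drop, sector-wide selloff, ¬poor earnings report) = 0.242298 / 0.818188 ≈ 0.2961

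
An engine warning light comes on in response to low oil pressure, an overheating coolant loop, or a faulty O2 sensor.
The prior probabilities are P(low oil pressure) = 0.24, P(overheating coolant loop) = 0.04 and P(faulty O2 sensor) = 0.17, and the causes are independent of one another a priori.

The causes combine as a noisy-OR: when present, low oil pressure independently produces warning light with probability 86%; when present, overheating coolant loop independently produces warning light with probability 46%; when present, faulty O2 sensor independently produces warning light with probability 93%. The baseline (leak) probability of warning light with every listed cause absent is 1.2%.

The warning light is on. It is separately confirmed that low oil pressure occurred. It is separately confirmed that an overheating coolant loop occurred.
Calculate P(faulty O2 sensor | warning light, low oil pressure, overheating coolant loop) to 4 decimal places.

P(faulty O2 sensor | warning light, low oil pressure, overheating coolant loop) ≈ 0.1805

Under noisy-OR, P(warning light | causes) = 1 − (1−0.012)·∏(1−qᵢ) over the active causes.
Weight on faulty O2 sensor=true, given the evidence: 0.994772×0.17 = 0.169111
Denominator P(warning light | low oil pressure, overheating coolant loop): 0.925307×0.83 + 0.994772×0.17 = 0.937116
P(faulty O2 sensor | warning light, low oil pressure, overheating coolant loop) = 0.169111/0.937116 ≈ 0.1805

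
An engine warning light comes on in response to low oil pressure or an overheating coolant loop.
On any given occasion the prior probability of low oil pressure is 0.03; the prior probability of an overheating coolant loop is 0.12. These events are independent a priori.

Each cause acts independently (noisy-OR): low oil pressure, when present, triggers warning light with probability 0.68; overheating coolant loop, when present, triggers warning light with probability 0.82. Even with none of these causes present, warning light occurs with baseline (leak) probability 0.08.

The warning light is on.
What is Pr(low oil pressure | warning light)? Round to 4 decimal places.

Pr(low oil pressure | warning light) ≈ 0.1176

Under noisy-OR, P(warning light | causes) = 1 − (1−0.08)·∏(1−qᵢ) over the active causes.
P(warning light) = 0.08*0.97*0.88 + 0.8344*0.97*0.12 + 0.7056*0.03*0.88 + 0.947008*0.03*0.12 = 0.068288 + 0.097124 + 0.018628 + 0.003409 = 0.187449
Restricting to configurations with low oil pressure present: 0.018628 + 0.003409 = 0.022037.
So P(low oil pressure | warning light) = 0.022037/0.187449 ≈ 0.1176.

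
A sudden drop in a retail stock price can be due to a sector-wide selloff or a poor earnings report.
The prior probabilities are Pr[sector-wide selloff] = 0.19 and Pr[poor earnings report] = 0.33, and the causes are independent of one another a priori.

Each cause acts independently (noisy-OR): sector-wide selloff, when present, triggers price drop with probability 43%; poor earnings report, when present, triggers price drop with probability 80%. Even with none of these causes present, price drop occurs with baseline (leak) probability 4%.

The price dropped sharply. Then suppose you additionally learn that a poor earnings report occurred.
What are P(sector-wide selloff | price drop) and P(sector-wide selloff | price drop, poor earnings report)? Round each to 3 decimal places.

P(sector-wide selloff | price drop) ≈ 0.323; P(sector-wide selloff | price drop, poor earnings report) ≈ 0.205

Under noisy-OR, P(price drop | causes) = 1 − (1−0.04)·∏(1−qᵢ) over the active causes.
Sum P(price drop|·) weighted by the priors over the 4 (sector-wide selloff, poor earnings report) configurations:
  P(price drop) = 0.04*0.81*0.67 + 0.808*0.81*0.33 + 0.4528*0.19*0.67 + 0.89056*0.19*0.33
        = 0.021708 + 0.215978 + 0.057641 + 0.055838 = 0.351165
Configurations with sector-wide selloff contribute 0.113479, so
  P(sector-wide selloff | price drop) = 0.113479 / 0.351165 ≈ 0.323

Now also conditioning on poor earnings report=true:
For the numerator, keep only sector-wide selloff=true terms: 0.89056×0.19 = 0.169206
Denominator P(price drop | poor earnings report): 0.808×0.81 + 0.89056×0.19 = 0.823686
P(sector-wide selloff | price drop, poor earnings report) = 0.169206/0.823686 ≈ 0.205
The drop from 0.323 to 0.205 is the explaining-away (discounting) effect.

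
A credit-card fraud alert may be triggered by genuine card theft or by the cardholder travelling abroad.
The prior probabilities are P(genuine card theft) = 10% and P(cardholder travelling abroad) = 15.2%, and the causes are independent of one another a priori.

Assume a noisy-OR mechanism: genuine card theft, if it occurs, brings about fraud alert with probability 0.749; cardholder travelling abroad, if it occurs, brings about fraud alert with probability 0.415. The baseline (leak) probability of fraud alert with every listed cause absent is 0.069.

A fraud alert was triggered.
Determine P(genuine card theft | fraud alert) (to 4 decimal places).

Under noisy-OR, P(fraud alert | causes) = 1 − (1−0.069)·∏(1−qᵢ) over the active causes.
Sum P(fraud alert|·) weighted by the priors over the 4 (genuine card theft, cardholder travelling abroad) configurations:
  P(fraud alert) = 0.069*0.9*0.848 + 0.455365*0.9*0.152 + 0.766319*0.1*0.848 + 0.863297*0.1*0.152
        = 0.052661 + 0.062294 + 0.064984 + 0.013122 = 0.193061
The terms with genuine card theft present sum to 0.078106, so
  P(genuine card theft | fraud alert) = 0.078106 / 0.193061 ≈ 0.4046

P(genuine card theft | fraud alert) ≈ 0.4046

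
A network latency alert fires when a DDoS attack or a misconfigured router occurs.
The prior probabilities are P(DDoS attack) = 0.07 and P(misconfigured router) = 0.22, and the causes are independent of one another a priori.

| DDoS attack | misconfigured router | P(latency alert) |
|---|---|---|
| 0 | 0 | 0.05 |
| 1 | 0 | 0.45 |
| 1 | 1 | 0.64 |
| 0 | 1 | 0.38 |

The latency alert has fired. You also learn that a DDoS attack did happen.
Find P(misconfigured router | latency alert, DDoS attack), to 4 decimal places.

P(misconfigured router | latency alert, DDoS attack) ≈ 0.2863

P(latency alert | DDoS attack) = 0.45×0.78 + 0.64×0.22 = 0.351000 + 0.140800 = 0.491800
Restricting to configurations with misconfigured router present: 0.64×0.22 = 0.140800.
Hence the posterior is 0.140800/0.491800 ≈ 0.2863.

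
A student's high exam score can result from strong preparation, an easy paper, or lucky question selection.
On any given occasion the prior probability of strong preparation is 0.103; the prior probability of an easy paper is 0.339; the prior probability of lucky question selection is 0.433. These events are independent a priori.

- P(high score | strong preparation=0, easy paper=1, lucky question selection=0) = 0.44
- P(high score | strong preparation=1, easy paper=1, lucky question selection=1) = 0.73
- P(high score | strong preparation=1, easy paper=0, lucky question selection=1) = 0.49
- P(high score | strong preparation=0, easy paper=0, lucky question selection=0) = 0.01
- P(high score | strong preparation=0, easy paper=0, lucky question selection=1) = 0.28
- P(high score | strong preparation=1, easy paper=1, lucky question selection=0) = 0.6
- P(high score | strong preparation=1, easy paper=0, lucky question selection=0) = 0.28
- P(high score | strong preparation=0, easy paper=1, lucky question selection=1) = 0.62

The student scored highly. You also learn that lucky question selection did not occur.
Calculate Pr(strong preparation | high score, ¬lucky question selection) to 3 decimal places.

Enumerate the 4 (strong preparation, easy paper) configurations and weight by the priors:
  P(high score | ¬lucky question selection) = 0.01·0.897·0.661 + 0.44·0.897·0.339 + 0.28·0.103·0.661 + 0.6·0.103·0.339
        = 0.005929 + 0.133797 + 0.019063 + 0.020950 = 0.179739
The terms with strong preparation present sum to 0.040013, so
  P(strong preparation | high score, ¬lucky question selection) = 0.040013 / 0.179739 ≈ 0.223

Pr(strong preparation | high score, ¬lucky question selection) ≈ 0.223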